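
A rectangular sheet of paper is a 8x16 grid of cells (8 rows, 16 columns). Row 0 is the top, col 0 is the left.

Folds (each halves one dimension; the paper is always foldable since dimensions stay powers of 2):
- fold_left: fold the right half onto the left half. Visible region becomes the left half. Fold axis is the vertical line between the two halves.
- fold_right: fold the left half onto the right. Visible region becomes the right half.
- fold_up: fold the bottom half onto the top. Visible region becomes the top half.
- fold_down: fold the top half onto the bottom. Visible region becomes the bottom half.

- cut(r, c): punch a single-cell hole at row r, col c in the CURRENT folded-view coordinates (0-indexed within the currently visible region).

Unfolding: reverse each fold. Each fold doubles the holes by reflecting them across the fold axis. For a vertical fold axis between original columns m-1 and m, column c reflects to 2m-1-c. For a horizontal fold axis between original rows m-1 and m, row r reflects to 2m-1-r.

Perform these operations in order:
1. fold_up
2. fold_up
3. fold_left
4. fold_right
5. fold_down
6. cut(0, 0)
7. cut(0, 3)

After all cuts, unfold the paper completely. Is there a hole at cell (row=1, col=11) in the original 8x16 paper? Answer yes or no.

Answer: yes

Derivation:
Op 1 fold_up: fold axis h@4; visible region now rows[0,4) x cols[0,16) = 4x16
Op 2 fold_up: fold axis h@2; visible region now rows[0,2) x cols[0,16) = 2x16
Op 3 fold_left: fold axis v@8; visible region now rows[0,2) x cols[0,8) = 2x8
Op 4 fold_right: fold axis v@4; visible region now rows[0,2) x cols[4,8) = 2x4
Op 5 fold_down: fold axis h@1; visible region now rows[1,2) x cols[4,8) = 1x4
Op 6 cut(0, 0): punch at orig (1,4); cuts so far [(1, 4)]; region rows[1,2) x cols[4,8) = 1x4
Op 7 cut(0, 3): punch at orig (1,7); cuts so far [(1, 4), (1, 7)]; region rows[1,2) x cols[4,8) = 1x4
Unfold 1 (reflect across h@1): 4 holes -> [(0, 4), (0, 7), (1, 4), (1, 7)]
Unfold 2 (reflect across v@4): 8 holes -> [(0, 0), (0, 3), (0, 4), (0, 7), (1, 0), (1, 3), (1, 4), (1, 7)]
Unfold 3 (reflect across v@8): 16 holes -> [(0, 0), (0, 3), (0, 4), (0, 7), (0, 8), (0, 11), (0, 12), (0, 15), (1, 0), (1, 3), (1, 4), (1, 7), (1, 8), (1, 11), (1, 12), (1, 15)]
Unfold 4 (reflect across h@2): 32 holes -> [(0, 0), (0, 3), (0, 4), (0, 7), (0, 8), (0, 11), (0, 12), (0, 15), (1, 0), (1, 3), (1, 4), (1, 7), (1, 8), (1, 11), (1, 12), (1, 15), (2, 0), (2, 3), (2, 4), (2, 7), (2, 8), (2, 11), (2, 12), (2, 15), (3, 0), (3, 3), (3, 4), (3, 7), (3, 8), (3, 11), (3, 12), (3, 15)]
Unfold 5 (reflect across h@4): 64 holes -> [(0, 0), (0, 3), (0, 4), (0, 7), (0, 8), (0, 11), (0, 12), (0, 15), (1, 0), (1, 3), (1, 4), (1, 7), (1, 8), (1, 11), (1, 12), (1, 15), (2, 0), (2, 3), (2, 4), (2, 7), (2, 8), (2, 11), (2, 12), (2, 15), (3, 0), (3, 3), (3, 4), (3, 7), (3, 8), (3, 11), (3, 12), (3, 15), (4, 0), (4, 3), (4, 4), (4, 7), (4, 8), (4, 11), (4, 12), (4, 15), (5, 0), (5, 3), (5, 4), (5, 7), (5, 8), (5, 11), (5, 12), (5, 15), (6, 0), (6, 3), (6, 4), (6, 7), (6, 8), (6, 11), (6, 12), (6, 15), (7, 0), (7, 3), (7, 4), (7, 7), (7, 8), (7, 11), (7, 12), (7, 15)]
Holes: [(0, 0), (0, 3), (0, 4), (0, 7), (0, 8), (0, 11), (0, 12), (0, 15), (1, 0), (1, 3), (1, 4), (1, 7), (1, 8), (1, 11), (1, 12), (1, 15), (2, 0), (2, 3), (2, 4), (2, 7), (2, 8), (2, 11), (2, 12), (2, 15), (3, 0), (3, 3), (3, 4), (3, 7), (3, 8), (3, 11), (3, 12), (3, 15), (4, 0), (4, 3), (4, 4), (4, 7), (4, 8), (4, 11), (4, 12), (4, 15), (5, 0), (5, 3), (5, 4), (5, 7), (5, 8), (5, 11), (5, 12), (5, 15), (6, 0), (6, 3), (6, 4), (6, 7), (6, 8), (6, 11), (6, 12), (6, 15), (7, 0), (7, 3), (7, 4), (7, 7), (7, 8), (7, 11), (7, 12), (7, 15)]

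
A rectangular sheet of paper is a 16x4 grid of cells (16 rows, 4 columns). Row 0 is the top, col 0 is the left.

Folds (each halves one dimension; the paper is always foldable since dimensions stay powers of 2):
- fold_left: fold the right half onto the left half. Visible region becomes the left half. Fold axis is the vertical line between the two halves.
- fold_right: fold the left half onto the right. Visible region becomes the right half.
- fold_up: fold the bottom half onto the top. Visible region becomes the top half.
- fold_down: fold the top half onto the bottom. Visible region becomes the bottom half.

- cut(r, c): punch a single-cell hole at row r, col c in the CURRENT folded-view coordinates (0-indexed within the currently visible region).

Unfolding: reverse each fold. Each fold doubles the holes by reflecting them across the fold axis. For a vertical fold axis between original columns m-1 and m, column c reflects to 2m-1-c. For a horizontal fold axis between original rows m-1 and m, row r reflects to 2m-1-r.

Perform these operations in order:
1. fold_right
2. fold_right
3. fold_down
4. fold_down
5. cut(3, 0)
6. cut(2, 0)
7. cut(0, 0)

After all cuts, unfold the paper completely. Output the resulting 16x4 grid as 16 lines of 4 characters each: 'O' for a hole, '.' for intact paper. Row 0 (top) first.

Op 1 fold_right: fold axis v@2; visible region now rows[0,16) x cols[2,4) = 16x2
Op 2 fold_right: fold axis v@3; visible region now rows[0,16) x cols[3,4) = 16x1
Op 3 fold_down: fold axis h@8; visible region now rows[8,16) x cols[3,4) = 8x1
Op 4 fold_down: fold axis h@12; visible region now rows[12,16) x cols[3,4) = 4x1
Op 5 cut(3, 0): punch at orig (15,3); cuts so far [(15, 3)]; region rows[12,16) x cols[3,4) = 4x1
Op 6 cut(2, 0): punch at orig (14,3); cuts so far [(14, 3), (15, 3)]; region rows[12,16) x cols[3,4) = 4x1
Op 7 cut(0, 0): punch at orig (12,3); cuts so far [(12, 3), (14, 3), (15, 3)]; region rows[12,16) x cols[3,4) = 4x1
Unfold 1 (reflect across h@12): 6 holes -> [(8, 3), (9, 3), (11, 3), (12, 3), (14, 3), (15, 3)]
Unfold 2 (reflect across h@8): 12 holes -> [(0, 3), (1, 3), (3, 3), (4, 3), (6, 3), (7, 3), (8, 3), (9, 3), (11, 3), (12, 3), (14, 3), (15, 3)]
Unfold 3 (reflect across v@3): 24 holes -> [(0, 2), (0, 3), (1, 2), (1, 3), (3, 2), (3, 3), (4, 2), (4, 3), (6, 2), (6, 3), (7, 2), (7, 3), (8, 2), (8, 3), (9, 2), (9, 3), (11, 2), (11, 3), (12, 2), (12, 3), (14, 2), (14, 3), (15, 2), (15, 3)]
Unfold 4 (reflect across v@2): 48 holes -> [(0, 0), (0, 1), (0, 2), (0, 3), (1, 0), (1, 1), (1, 2), (1, 3), (3, 0), (3, 1), (3, 2), (3, 3), (4, 0), (4, 1), (4, 2), (4, 3), (6, 0), (6, 1), (6, 2), (6, 3), (7, 0), (7, 1), (7, 2), (7, 3), (8, 0), (8, 1), (8, 2), (8, 3), (9, 0), (9, 1), (9, 2), (9, 3), (11, 0), (11, 1), (11, 2), (11, 3), (12, 0), (12, 1), (12, 2), (12, 3), (14, 0), (14, 1), (14, 2), (14, 3), (15, 0), (15, 1), (15, 2), (15, 3)]

Answer: OOOO
OOOO
....
OOOO
OOOO
....
OOOO
OOOO
OOOO
OOOO
....
OOOO
OOOO
....
OOOO
OOOO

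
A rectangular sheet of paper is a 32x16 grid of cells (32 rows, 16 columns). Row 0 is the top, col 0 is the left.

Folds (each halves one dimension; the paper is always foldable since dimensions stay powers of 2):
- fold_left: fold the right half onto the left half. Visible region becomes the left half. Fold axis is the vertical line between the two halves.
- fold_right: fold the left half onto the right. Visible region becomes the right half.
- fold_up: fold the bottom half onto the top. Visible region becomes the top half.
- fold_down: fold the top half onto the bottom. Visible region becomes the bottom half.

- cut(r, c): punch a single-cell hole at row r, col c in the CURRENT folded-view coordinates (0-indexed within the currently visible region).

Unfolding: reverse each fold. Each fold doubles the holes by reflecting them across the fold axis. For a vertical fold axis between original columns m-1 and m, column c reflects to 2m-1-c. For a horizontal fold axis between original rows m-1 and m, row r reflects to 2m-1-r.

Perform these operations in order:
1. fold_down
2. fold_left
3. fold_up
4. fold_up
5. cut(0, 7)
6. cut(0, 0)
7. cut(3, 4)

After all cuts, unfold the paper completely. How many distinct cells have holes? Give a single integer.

Op 1 fold_down: fold axis h@16; visible region now rows[16,32) x cols[0,16) = 16x16
Op 2 fold_left: fold axis v@8; visible region now rows[16,32) x cols[0,8) = 16x8
Op 3 fold_up: fold axis h@24; visible region now rows[16,24) x cols[0,8) = 8x8
Op 4 fold_up: fold axis h@20; visible region now rows[16,20) x cols[0,8) = 4x8
Op 5 cut(0, 7): punch at orig (16,7); cuts so far [(16, 7)]; region rows[16,20) x cols[0,8) = 4x8
Op 6 cut(0, 0): punch at orig (16,0); cuts so far [(16, 0), (16, 7)]; region rows[16,20) x cols[0,8) = 4x8
Op 7 cut(3, 4): punch at orig (19,4); cuts so far [(16, 0), (16, 7), (19, 4)]; region rows[16,20) x cols[0,8) = 4x8
Unfold 1 (reflect across h@20): 6 holes -> [(16, 0), (16, 7), (19, 4), (20, 4), (23, 0), (23, 7)]
Unfold 2 (reflect across h@24): 12 holes -> [(16, 0), (16, 7), (19, 4), (20, 4), (23, 0), (23, 7), (24, 0), (24, 7), (27, 4), (28, 4), (31, 0), (31, 7)]
Unfold 3 (reflect across v@8): 24 holes -> [(16, 0), (16, 7), (16, 8), (16, 15), (19, 4), (19, 11), (20, 4), (20, 11), (23, 0), (23, 7), (23, 8), (23, 15), (24, 0), (24, 7), (24, 8), (24, 15), (27, 4), (27, 11), (28, 4), (28, 11), (31, 0), (31, 7), (31, 8), (31, 15)]
Unfold 4 (reflect across h@16): 48 holes -> [(0, 0), (0, 7), (0, 8), (0, 15), (3, 4), (3, 11), (4, 4), (4, 11), (7, 0), (7, 7), (7, 8), (7, 15), (8, 0), (8, 7), (8, 8), (8, 15), (11, 4), (11, 11), (12, 4), (12, 11), (15, 0), (15, 7), (15, 8), (15, 15), (16, 0), (16, 7), (16, 8), (16, 15), (19, 4), (19, 11), (20, 4), (20, 11), (23, 0), (23, 7), (23, 8), (23, 15), (24, 0), (24, 7), (24, 8), (24, 15), (27, 4), (27, 11), (28, 4), (28, 11), (31, 0), (31, 7), (31, 8), (31, 15)]

Answer: 48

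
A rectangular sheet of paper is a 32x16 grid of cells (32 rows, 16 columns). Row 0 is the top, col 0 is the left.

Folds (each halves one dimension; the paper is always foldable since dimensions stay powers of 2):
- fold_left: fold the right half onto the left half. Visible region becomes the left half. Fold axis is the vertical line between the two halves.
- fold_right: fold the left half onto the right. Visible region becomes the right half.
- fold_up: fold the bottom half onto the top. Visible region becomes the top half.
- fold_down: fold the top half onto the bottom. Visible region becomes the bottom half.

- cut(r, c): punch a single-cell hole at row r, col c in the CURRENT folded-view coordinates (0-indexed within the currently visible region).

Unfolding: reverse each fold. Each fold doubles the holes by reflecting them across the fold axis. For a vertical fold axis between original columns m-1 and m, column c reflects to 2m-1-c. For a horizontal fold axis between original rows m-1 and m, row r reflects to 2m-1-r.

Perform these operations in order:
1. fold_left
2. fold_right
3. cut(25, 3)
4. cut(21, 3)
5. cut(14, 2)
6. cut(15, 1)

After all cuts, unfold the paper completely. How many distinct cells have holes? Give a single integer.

Op 1 fold_left: fold axis v@8; visible region now rows[0,32) x cols[0,8) = 32x8
Op 2 fold_right: fold axis v@4; visible region now rows[0,32) x cols[4,8) = 32x4
Op 3 cut(25, 3): punch at orig (25,7); cuts so far [(25, 7)]; region rows[0,32) x cols[4,8) = 32x4
Op 4 cut(21, 3): punch at orig (21,7); cuts so far [(21, 7), (25, 7)]; region rows[0,32) x cols[4,8) = 32x4
Op 5 cut(14, 2): punch at orig (14,6); cuts so far [(14, 6), (21, 7), (25, 7)]; region rows[0,32) x cols[4,8) = 32x4
Op 6 cut(15, 1): punch at orig (15,5); cuts so far [(14, 6), (15, 5), (21, 7), (25, 7)]; region rows[0,32) x cols[4,8) = 32x4
Unfold 1 (reflect across v@4): 8 holes -> [(14, 1), (14, 6), (15, 2), (15, 5), (21, 0), (21, 7), (25, 0), (25, 7)]
Unfold 2 (reflect across v@8): 16 holes -> [(14, 1), (14, 6), (14, 9), (14, 14), (15, 2), (15, 5), (15, 10), (15, 13), (21, 0), (21, 7), (21, 8), (21, 15), (25, 0), (25, 7), (25, 8), (25, 15)]

Answer: 16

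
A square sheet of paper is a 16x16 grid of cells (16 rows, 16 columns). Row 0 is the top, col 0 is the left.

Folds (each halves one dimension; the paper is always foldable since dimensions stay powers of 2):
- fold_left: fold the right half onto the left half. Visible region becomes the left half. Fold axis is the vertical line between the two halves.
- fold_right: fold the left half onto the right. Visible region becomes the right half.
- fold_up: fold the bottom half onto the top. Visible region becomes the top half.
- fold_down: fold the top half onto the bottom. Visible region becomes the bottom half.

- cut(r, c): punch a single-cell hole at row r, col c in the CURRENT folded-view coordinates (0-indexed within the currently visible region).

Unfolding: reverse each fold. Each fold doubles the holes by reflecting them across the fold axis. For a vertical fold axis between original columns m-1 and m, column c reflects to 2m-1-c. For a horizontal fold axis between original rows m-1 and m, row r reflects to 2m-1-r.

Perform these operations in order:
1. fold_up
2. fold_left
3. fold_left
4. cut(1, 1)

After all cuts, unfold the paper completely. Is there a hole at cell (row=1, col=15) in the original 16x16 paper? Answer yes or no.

Answer: no

Derivation:
Op 1 fold_up: fold axis h@8; visible region now rows[0,8) x cols[0,16) = 8x16
Op 2 fold_left: fold axis v@8; visible region now rows[0,8) x cols[0,8) = 8x8
Op 3 fold_left: fold axis v@4; visible region now rows[0,8) x cols[0,4) = 8x4
Op 4 cut(1, 1): punch at orig (1,1); cuts so far [(1, 1)]; region rows[0,8) x cols[0,4) = 8x4
Unfold 1 (reflect across v@4): 2 holes -> [(1, 1), (1, 6)]
Unfold 2 (reflect across v@8): 4 holes -> [(1, 1), (1, 6), (1, 9), (1, 14)]
Unfold 3 (reflect across h@8): 8 holes -> [(1, 1), (1, 6), (1, 9), (1, 14), (14, 1), (14, 6), (14, 9), (14, 14)]
Holes: [(1, 1), (1, 6), (1, 9), (1, 14), (14, 1), (14, 6), (14, 9), (14, 14)]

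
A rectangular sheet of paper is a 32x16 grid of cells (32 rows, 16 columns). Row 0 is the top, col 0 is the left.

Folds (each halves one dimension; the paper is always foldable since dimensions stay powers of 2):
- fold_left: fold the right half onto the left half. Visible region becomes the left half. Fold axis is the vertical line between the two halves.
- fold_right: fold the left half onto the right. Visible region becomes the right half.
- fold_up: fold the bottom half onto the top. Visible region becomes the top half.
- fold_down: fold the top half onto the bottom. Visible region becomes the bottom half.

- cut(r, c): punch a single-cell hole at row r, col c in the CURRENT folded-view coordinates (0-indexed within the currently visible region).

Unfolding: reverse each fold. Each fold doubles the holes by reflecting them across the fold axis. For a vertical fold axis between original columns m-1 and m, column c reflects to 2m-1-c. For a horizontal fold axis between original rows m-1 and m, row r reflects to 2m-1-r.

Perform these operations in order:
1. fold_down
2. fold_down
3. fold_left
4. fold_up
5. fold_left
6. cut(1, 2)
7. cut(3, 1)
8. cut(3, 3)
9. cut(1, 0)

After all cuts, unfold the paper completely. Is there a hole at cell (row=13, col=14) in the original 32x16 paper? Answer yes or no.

Answer: no

Derivation:
Op 1 fold_down: fold axis h@16; visible region now rows[16,32) x cols[0,16) = 16x16
Op 2 fold_down: fold axis h@24; visible region now rows[24,32) x cols[0,16) = 8x16
Op 3 fold_left: fold axis v@8; visible region now rows[24,32) x cols[0,8) = 8x8
Op 4 fold_up: fold axis h@28; visible region now rows[24,28) x cols[0,8) = 4x8
Op 5 fold_left: fold axis v@4; visible region now rows[24,28) x cols[0,4) = 4x4
Op 6 cut(1, 2): punch at orig (25,2); cuts so far [(25, 2)]; region rows[24,28) x cols[0,4) = 4x4
Op 7 cut(3, 1): punch at orig (27,1); cuts so far [(25, 2), (27, 1)]; region rows[24,28) x cols[0,4) = 4x4
Op 8 cut(3, 3): punch at orig (27,3); cuts so far [(25, 2), (27, 1), (27, 3)]; region rows[24,28) x cols[0,4) = 4x4
Op 9 cut(1, 0): punch at orig (25,0); cuts so far [(25, 0), (25, 2), (27, 1), (27, 3)]; region rows[24,28) x cols[0,4) = 4x4
Unfold 1 (reflect across v@4): 8 holes -> [(25, 0), (25, 2), (25, 5), (25, 7), (27, 1), (27, 3), (27, 4), (27, 6)]
Unfold 2 (reflect across h@28): 16 holes -> [(25, 0), (25, 2), (25, 5), (25, 7), (27, 1), (27, 3), (27, 4), (27, 6), (28, 1), (28, 3), (28, 4), (28, 6), (30, 0), (30, 2), (30, 5), (30, 7)]
Unfold 3 (reflect across v@8): 32 holes -> [(25, 0), (25, 2), (25, 5), (25, 7), (25, 8), (25, 10), (25, 13), (25, 15), (27, 1), (27, 3), (27, 4), (27, 6), (27, 9), (27, 11), (27, 12), (27, 14), (28, 1), (28, 3), (28, 4), (28, 6), (28, 9), (28, 11), (28, 12), (28, 14), (30, 0), (30, 2), (30, 5), (30, 7), (30, 8), (30, 10), (30, 13), (30, 15)]
Unfold 4 (reflect across h@24): 64 holes -> [(17, 0), (17, 2), (17, 5), (17, 7), (17, 8), (17, 10), (17, 13), (17, 15), (19, 1), (19, 3), (19, 4), (19, 6), (19, 9), (19, 11), (19, 12), (19, 14), (20, 1), (20, 3), (20, 4), (20, 6), (20, 9), (20, 11), (20, 12), (20, 14), (22, 0), (22, 2), (22, 5), (22, 7), (22, 8), (22, 10), (22, 13), (22, 15), (25, 0), (25, 2), (25, 5), (25, 7), (25, 8), (25, 10), (25, 13), (25, 15), (27, 1), (27, 3), (27, 4), (27, 6), (27, 9), (27, 11), (27, 12), (27, 14), (28, 1), (28, 3), (28, 4), (28, 6), (28, 9), (28, 11), (28, 12), (28, 14), (30, 0), (30, 2), (30, 5), (30, 7), (30, 8), (30, 10), (30, 13), (30, 15)]
Unfold 5 (reflect across h@16): 128 holes -> [(1, 0), (1, 2), (1, 5), (1, 7), (1, 8), (1, 10), (1, 13), (1, 15), (3, 1), (3, 3), (3, 4), (3, 6), (3, 9), (3, 11), (3, 12), (3, 14), (4, 1), (4, 3), (4, 4), (4, 6), (4, 9), (4, 11), (4, 12), (4, 14), (6, 0), (6, 2), (6, 5), (6, 7), (6, 8), (6, 10), (6, 13), (6, 15), (9, 0), (9, 2), (9, 5), (9, 7), (9, 8), (9, 10), (9, 13), (9, 15), (11, 1), (11, 3), (11, 4), (11, 6), (11, 9), (11, 11), (11, 12), (11, 14), (12, 1), (12, 3), (12, 4), (12, 6), (12, 9), (12, 11), (12, 12), (12, 14), (14, 0), (14, 2), (14, 5), (14, 7), (14, 8), (14, 10), (14, 13), (14, 15), (17, 0), (17, 2), (17, 5), (17, 7), (17, 8), (17, 10), (17, 13), (17, 15), (19, 1), (19, 3), (19, 4), (19, 6), (19, 9), (19, 11), (19, 12), (19, 14), (20, 1), (20, 3), (20, 4), (20, 6), (20, 9), (20, 11), (20, 12), (20, 14), (22, 0), (22, 2), (22, 5), (22, 7), (22, 8), (22, 10), (22, 13), (22, 15), (25, 0), (25, 2), (25, 5), (25, 7), (25, 8), (25, 10), (25, 13), (25, 15), (27, 1), (27, 3), (27, 4), (27, 6), (27, 9), (27, 11), (27, 12), (27, 14), (28, 1), (28, 3), (28, 4), (28, 6), (28, 9), (28, 11), (28, 12), (28, 14), (30, 0), (30, 2), (30, 5), (30, 7), (30, 8), (30, 10), (30, 13), (30, 15)]
Holes: [(1, 0), (1, 2), (1, 5), (1, 7), (1, 8), (1, 10), (1, 13), (1, 15), (3, 1), (3, 3), (3, 4), (3, 6), (3, 9), (3, 11), (3, 12), (3, 14), (4, 1), (4, 3), (4, 4), (4, 6), (4, 9), (4, 11), (4, 12), (4, 14), (6, 0), (6, 2), (6, 5), (6, 7), (6, 8), (6, 10), (6, 13), (6, 15), (9, 0), (9, 2), (9, 5), (9, 7), (9, 8), (9, 10), (9, 13), (9, 15), (11, 1), (11, 3), (11, 4), (11, 6), (11, 9), (11, 11), (11, 12), (11, 14), (12, 1), (12, 3), (12, 4), (12, 6), (12, 9), (12, 11), (12, 12), (12, 14), (14, 0), (14, 2), (14, 5), (14, 7), (14, 8), (14, 10), (14, 13), (14, 15), (17, 0), (17, 2), (17, 5), (17, 7), (17, 8), (17, 10), (17, 13), (17, 15), (19, 1), (19, 3), (19, 4), (19, 6), (19, 9), (19, 11), (19, 12), (19, 14), (20, 1), (20, 3), (20, 4), (20, 6), (20, 9), (20, 11), (20, 12), (20, 14), (22, 0), (22, 2), (22, 5), (22, 7), (22, 8), (22, 10), (22, 13), (22, 15), (25, 0), (25, 2), (25, 5), (25, 7), (25, 8), (25, 10), (25, 13), (25, 15), (27, 1), (27, 3), (27, 4), (27, 6), (27, 9), (27, 11), (27, 12), (27, 14), (28, 1), (28, 3), (28, 4), (28, 6), (28, 9), (28, 11), (28, 12), (28, 14), (30, 0), (30, 2), (30, 5), (30, 7), (30, 8), (30, 10), (30, 13), (30, 15)]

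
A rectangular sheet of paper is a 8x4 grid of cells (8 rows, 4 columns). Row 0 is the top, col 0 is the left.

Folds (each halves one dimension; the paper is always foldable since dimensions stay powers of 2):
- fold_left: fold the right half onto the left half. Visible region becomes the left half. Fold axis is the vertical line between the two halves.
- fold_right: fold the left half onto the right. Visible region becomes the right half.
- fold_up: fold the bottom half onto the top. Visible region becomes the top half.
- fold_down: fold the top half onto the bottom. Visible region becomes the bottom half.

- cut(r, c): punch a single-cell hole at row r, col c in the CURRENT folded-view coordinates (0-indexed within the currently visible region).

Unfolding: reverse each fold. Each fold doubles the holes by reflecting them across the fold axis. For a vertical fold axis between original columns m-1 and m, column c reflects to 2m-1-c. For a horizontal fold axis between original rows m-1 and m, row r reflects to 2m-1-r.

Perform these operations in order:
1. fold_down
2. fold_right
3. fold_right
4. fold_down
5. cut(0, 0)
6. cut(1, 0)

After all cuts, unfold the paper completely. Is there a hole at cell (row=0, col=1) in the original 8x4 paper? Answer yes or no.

Op 1 fold_down: fold axis h@4; visible region now rows[4,8) x cols[0,4) = 4x4
Op 2 fold_right: fold axis v@2; visible region now rows[4,8) x cols[2,4) = 4x2
Op 3 fold_right: fold axis v@3; visible region now rows[4,8) x cols[3,4) = 4x1
Op 4 fold_down: fold axis h@6; visible region now rows[6,8) x cols[3,4) = 2x1
Op 5 cut(0, 0): punch at orig (6,3); cuts so far [(6, 3)]; region rows[6,8) x cols[3,4) = 2x1
Op 6 cut(1, 0): punch at orig (7,3); cuts so far [(6, 3), (7, 3)]; region rows[6,8) x cols[3,4) = 2x1
Unfold 1 (reflect across h@6): 4 holes -> [(4, 3), (5, 3), (6, 3), (7, 3)]
Unfold 2 (reflect across v@3): 8 holes -> [(4, 2), (4, 3), (5, 2), (5, 3), (6, 2), (6, 3), (7, 2), (7, 3)]
Unfold 3 (reflect across v@2): 16 holes -> [(4, 0), (4, 1), (4, 2), (4, 3), (5, 0), (5, 1), (5, 2), (5, 3), (6, 0), (6, 1), (6, 2), (6, 3), (7, 0), (7, 1), (7, 2), (7, 3)]
Unfold 4 (reflect across h@4): 32 holes -> [(0, 0), (0, 1), (0, 2), (0, 3), (1, 0), (1, 1), (1, 2), (1, 3), (2, 0), (2, 1), (2, 2), (2, 3), (3, 0), (3, 1), (3, 2), (3, 3), (4, 0), (4, 1), (4, 2), (4, 3), (5, 0), (5, 1), (5, 2), (5, 3), (6, 0), (6, 1), (6, 2), (6, 3), (7, 0), (7, 1), (7, 2), (7, 3)]
Holes: [(0, 0), (0, 1), (0, 2), (0, 3), (1, 0), (1, 1), (1, 2), (1, 3), (2, 0), (2, 1), (2, 2), (2, 3), (3, 0), (3, 1), (3, 2), (3, 3), (4, 0), (4, 1), (4, 2), (4, 3), (5, 0), (5, 1), (5, 2), (5, 3), (6, 0), (6, 1), (6, 2), (6, 3), (7, 0), (7, 1), (7, 2), (7, 3)]

Answer: yes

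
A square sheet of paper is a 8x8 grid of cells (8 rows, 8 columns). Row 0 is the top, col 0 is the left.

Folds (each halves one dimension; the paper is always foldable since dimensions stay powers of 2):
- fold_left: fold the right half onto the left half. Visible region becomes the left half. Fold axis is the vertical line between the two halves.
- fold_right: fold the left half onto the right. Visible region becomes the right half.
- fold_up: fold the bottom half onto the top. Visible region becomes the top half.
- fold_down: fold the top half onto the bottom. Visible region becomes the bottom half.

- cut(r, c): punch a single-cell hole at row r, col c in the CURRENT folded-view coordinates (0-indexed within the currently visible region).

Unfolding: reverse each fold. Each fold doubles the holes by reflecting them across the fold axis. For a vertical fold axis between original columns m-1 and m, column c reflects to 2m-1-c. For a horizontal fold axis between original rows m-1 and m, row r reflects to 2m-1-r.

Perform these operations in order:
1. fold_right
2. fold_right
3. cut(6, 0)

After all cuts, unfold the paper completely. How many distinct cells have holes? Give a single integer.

Answer: 4

Derivation:
Op 1 fold_right: fold axis v@4; visible region now rows[0,8) x cols[4,8) = 8x4
Op 2 fold_right: fold axis v@6; visible region now rows[0,8) x cols[6,8) = 8x2
Op 3 cut(6, 0): punch at orig (6,6); cuts so far [(6, 6)]; region rows[0,8) x cols[6,8) = 8x2
Unfold 1 (reflect across v@6): 2 holes -> [(6, 5), (6, 6)]
Unfold 2 (reflect across v@4): 4 holes -> [(6, 1), (6, 2), (6, 5), (6, 6)]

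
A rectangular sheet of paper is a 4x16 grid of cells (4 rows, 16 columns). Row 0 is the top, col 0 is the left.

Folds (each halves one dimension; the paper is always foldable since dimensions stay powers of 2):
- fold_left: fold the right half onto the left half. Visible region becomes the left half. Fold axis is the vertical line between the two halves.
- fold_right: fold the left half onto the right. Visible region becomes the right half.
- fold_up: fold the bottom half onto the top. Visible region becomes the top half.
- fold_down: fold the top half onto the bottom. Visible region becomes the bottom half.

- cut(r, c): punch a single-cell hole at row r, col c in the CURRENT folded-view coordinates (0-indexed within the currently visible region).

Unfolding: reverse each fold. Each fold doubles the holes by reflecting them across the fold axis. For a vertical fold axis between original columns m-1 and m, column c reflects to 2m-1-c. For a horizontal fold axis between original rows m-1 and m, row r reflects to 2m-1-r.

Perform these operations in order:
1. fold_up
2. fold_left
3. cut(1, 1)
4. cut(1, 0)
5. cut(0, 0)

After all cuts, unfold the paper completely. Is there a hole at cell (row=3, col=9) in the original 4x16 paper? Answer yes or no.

Answer: no

Derivation:
Op 1 fold_up: fold axis h@2; visible region now rows[0,2) x cols[0,16) = 2x16
Op 2 fold_left: fold axis v@8; visible region now rows[0,2) x cols[0,8) = 2x8
Op 3 cut(1, 1): punch at orig (1,1); cuts so far [(1, 1)]; region rows[0,2) x cols[0,8) = 2x8
Op 4 cut(1, 0): punch at orig (1,0); cuts so far [(1, 0), (1, 1)]; region rows[0,2) x cols[0,8) = 2x8
Op 5 cut(0, 0): punch at orig (0,0); cuts so far [(0, 0), (1, 0), (1, 1)]; region rows[0,2) x cols[0,8) = 2x8
Unfold 1 (reflect across v@8): 6 holes -> [(0, 0), (0, 15), (1, 0), (1, 1), (1, 14), (1, 15)]
Unfold 2 (reflect across h@2): 12 holes -> [(0, 0), (0, 15), (1, 0), (1, 1), (1, 14), (1, 15), (2, 0), (2, 1), (2, 14), (2, 15), (3, 0), (3, 15)]
Holes: [(0, 0), (0, 15), (1, 0), (1, 1), (1, 14), (1, 15), (2, 0), (2, 1), (2, 14), (2, 15), (3, 0), (3, 15)]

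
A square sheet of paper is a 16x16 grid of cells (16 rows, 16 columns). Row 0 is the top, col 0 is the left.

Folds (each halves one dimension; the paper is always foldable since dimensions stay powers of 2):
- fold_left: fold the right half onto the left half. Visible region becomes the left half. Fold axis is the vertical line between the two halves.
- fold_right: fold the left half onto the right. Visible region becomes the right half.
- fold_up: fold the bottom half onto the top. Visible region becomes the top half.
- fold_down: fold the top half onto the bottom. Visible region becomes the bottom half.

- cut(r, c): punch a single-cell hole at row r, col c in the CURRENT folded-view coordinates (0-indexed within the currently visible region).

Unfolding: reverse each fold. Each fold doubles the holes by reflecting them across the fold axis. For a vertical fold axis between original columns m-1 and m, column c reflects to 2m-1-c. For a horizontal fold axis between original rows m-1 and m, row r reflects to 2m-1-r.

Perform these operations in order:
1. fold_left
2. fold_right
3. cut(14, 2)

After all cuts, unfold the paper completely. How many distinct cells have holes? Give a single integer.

Answer: 4

Derivation:
Op 1 fold_left: fold axis v@8; visible region now rows[0,16) x cols[0,8) = 16x8
Op 2 fold_right: fold axis v@4; visible region now rows[0,16) x cols[4,8) = 16x4
Op 3 cut(14, 2): punch at orig (14,6); cuts so far [(14, 6)]; region rows[0,16) x cols[4,8) = 16x4
Unfold 1 (reflect across v@4): 2 holes -> [(14, 1), (14, 6)]
Unfold 2 (reflect across v@8): 4 holes -> [(14, 1), (14, 6), (14, 9), (14, 14)]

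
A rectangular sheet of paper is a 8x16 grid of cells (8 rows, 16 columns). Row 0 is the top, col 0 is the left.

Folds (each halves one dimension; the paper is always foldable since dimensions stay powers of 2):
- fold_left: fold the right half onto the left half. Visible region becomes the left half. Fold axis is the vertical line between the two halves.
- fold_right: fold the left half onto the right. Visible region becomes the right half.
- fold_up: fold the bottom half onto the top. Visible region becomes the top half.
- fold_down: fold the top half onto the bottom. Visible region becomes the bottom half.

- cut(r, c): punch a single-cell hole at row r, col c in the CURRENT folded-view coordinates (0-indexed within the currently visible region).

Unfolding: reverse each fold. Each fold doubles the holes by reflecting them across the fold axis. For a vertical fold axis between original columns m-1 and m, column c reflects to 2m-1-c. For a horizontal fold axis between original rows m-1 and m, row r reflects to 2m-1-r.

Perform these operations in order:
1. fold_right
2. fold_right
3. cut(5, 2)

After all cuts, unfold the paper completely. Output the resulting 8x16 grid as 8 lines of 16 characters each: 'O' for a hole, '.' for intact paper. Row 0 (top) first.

Op 1 fold_right: fold axis v@8; visible region now rows[0,8) x cols[8,16) = 8x8
Op 2 fold_right: fold axis v@12; visible region now rows[0,8) x cols[12,16) = 8x4
Op 3 cut(5, 2): punch at orig (5,14); cuts so far [(5, 14)]; region rows[0,8) x cols[12,16) = 8x4
Unfold 1 (reflect across v@12): 2 holes -> [(5, 9), (5, 14)]
Unfold 2 (reflect across v@8): 4 holes -> [(5, 1), (5, 6), (5, 9), (5, 14)]

Answer: ................
................
................
................
................
.O....O..O....O.
................
................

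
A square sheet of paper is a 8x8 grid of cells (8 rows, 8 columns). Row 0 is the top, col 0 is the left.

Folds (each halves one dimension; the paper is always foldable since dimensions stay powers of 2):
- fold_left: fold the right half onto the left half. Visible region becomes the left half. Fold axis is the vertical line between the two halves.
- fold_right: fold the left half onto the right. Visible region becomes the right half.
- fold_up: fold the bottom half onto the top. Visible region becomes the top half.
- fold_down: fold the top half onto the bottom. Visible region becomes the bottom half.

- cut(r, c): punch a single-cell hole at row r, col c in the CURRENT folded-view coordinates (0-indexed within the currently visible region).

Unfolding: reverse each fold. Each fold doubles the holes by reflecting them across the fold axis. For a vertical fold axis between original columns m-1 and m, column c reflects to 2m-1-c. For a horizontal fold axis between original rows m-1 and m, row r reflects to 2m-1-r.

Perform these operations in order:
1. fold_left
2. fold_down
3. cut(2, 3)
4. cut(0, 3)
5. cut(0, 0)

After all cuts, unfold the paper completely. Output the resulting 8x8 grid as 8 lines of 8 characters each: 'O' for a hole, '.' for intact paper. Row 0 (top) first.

Answer: ........
...OO...
........
O..OO..O
O..OO..O
........
...OO...
........

Derivation:
Op 1 fold_left: fold axis v@4; visible region now rows[0,8) x cols[0,4) = 8x4
Op 2 fold_down: fold axis h@4; visible region now rows[4,8) x cols[0,4) = 4x4
Op 3 cut(2, 3): punch at orig (6,3); cuts so far [(6, 3)]; region rows[4,8) x cols[0,4) = 4x4
Op 4 cut(0, 3): punch at orig (4,3); cuts so far [(4, 3), (6, 3)]; region rows[4,8) x cols[0,4) = 4x4
Op 5 cut(0, 0): punch at orig (4,0); cuts so far [(4, 0), (4, 3), (6, 3)]; region rows[4,8) x cols[0,4) = 4x4
Unfold 1 (reflect across h@4): 6 holes -> [(1, 3), (3, 0), (3, 3), (4, 0), (4, 3), (6, 3)]
Unfold 2 (reflect across v@4): 12 holes -> [(1, 3), (1, 4), (3, 0), (3, 3), (3, 4), (3, 7), (4, 0), (4, 3), (4, 4), (4, 7), (6, 3), (6, 4)]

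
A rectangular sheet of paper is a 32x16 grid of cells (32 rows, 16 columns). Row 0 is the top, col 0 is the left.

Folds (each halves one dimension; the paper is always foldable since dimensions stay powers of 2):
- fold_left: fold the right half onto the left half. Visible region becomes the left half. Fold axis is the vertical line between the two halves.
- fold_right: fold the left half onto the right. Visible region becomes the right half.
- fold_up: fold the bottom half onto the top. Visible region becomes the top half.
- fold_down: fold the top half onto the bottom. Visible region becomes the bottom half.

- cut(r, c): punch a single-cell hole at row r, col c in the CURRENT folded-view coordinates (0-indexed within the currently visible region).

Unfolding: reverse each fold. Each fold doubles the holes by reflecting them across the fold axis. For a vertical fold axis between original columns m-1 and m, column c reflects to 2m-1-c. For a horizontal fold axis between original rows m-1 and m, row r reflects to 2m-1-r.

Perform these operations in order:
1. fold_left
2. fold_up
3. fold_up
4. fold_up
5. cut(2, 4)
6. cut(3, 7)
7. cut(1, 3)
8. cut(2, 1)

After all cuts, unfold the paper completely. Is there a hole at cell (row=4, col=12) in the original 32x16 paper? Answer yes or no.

Op 1 fold_left: fold axis v@8; visible region now rows[0,32) x cols[0,8) = 32x8
Op 2 fold_up: fold axis h@16; visible region now rows[0,16) x cols[0,8) = 16x8
Op 3 fold_up: fold axis h@8; visible region now rows[0,8) x cols[0,8) = 8x8
Op 4 fold_up: fold axis h@4; visible region now rows[0,4) x cols[0,8) = 4x8
Op 5 cut(2, 4): punch at orig (2,4); cuts so far [(2, 4)]; region rows[0,4) x cols[0,8) = 4x8
Op 6 cut(3, 7): punch at orig (3,7); cuts so far [(2, 4), (3, 7)]; region rows[0,4) x cols[0,8) = 4x8
Op 7 cut(1, 3): punch at orig (1,3); cuts so far [(1, 3), (2, 4), (3, 7)]; region rows[0,4) x cols[0,8) = 4x8
Op 8 cut(2, 1): punch at orig (2,1); cuts so far [(1, 3), (2, 1), (2, 4), (3, 7)]; region rows[0,4) x cols[0,8) = 4x8
Unfold 1 (reflect across h@4): 8 holes -> [(1, 3), (2, 1), (2, 4), (3, 7), (4, 7), (5, 1), (5, 4), (6, 3)]
Unfold 2 (reflect across h@8): 16 holes -> [(1, 3), (2, 1), (2, 4), (3, 7), (4, 7), (5, 1), (5, 4), (6, 3), (9, 3), (10, 1), (10, 4), (11, 7), (12, 7), (13, 1), (13, 4), (14, 3)]
Unfold 3 (reflect across h@16): 32 holes -> [(1, 3), (2, 1), (2, 4), (3, 7), (4, 7), (5, 1), (5, 4), (6, 3), (9, 3), (10, 1), (10, 4), (11, 7), (12, 7), (13, 1), (13, 4), (14, 3), (17, 3), (18, 1), (18, 4), (19, 7), (20, 7), (21, 1), (21, 4), (22, 3), (25, 3), (26, 1), (26, 4), (27, 7), (28, 7), (29, 1), (29, 4), (30, 3)]
Unfold 4 (reflect across v@8): 64 holes -> [(1, 3), (1, 12), (2, 1), (2, 4), (2, 11), (2, 14), (3, 7), (3, 8), (4, 7), (4, 8), (5, 1), (5, 4), (5, 11), (5, 14), (6, 3), (6, 12), (9, 3), (9, 12), (10, 1), (10, 4), (10, 11), (10, 14), (11, 7), (11, 8), (12, 7), (12, 8), (13, 1), (13, 4), (13, 11), (13, 14), (14, 3), (14, 12), (17, 3), (17, 12), (18, 1), (18, 4), (18, 11), (18, 14), (19, 7), (19, 8), (20, 7), (20, 8), (21, 1), (21, 4), (21, 11), (21, 14), (22, 3), (22, 12), (25, 3), (25, 12), (26, 1), (26, 4), (26, 11), (26, 14), (27, 7), (27, 8), (28, 7), (28, 8), (29, 1), (29, 4), (29, 11), (29, 14), (30, 3), (30, 12)]
Holes: [(1, 3), (1, 12), (2, 1), (2, 4), (2, 11), (2, 14), (3, 7), (3, 8), (4, 7), (4, 8), (5, 1), (5, 4), (5, 11), (5, 14), (6, 3), (6, 12), (9, 3), (9, 12), (10, 1), (10, 4), (10, 11), (10, 14), (11, 7), (11, 8), (12, 7), (12, 8), (13, 1), (13, 4), (13, 11), (13, 14), (14, 3), (14, 12), (17, 3), (17, 12), (18, 1), (18, 4), (18, 11), (18, 14), (19, 7), (19, 8), (20, 7), (20, 8), (21, 1), (21, 4), (21, 11), (21, 14), (22, 3), (22, 12), (25, 3), (25, 12), (26, 1), (26, 4), (26, 11), (26, 14), (27, 7), (27, 8), (28, 7), (28, 8), (29, 1), (29, 4), (29, 11), (29, 14), (30, 3), (30, 12)]

Answer: no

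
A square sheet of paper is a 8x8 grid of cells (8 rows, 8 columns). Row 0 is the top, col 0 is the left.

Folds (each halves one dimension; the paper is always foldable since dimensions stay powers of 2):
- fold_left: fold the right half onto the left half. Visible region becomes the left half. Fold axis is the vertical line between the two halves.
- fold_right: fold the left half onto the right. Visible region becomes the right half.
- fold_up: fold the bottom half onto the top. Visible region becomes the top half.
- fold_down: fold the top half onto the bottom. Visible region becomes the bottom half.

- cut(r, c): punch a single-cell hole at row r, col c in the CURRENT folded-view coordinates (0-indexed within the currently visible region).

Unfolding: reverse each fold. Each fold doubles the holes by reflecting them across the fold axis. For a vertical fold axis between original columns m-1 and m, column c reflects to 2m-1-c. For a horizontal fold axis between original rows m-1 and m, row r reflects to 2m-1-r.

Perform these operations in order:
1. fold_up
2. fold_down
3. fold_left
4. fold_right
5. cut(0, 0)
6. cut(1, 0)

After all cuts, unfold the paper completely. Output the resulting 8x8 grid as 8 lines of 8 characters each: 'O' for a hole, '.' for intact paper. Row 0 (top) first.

Answer: .OO..OO.
.OO..OO.
.OO..OO.
.OO..OO.
.OO..OO.
.OO..OO.
.OO..OO.
.OO..OO.

Derivation:
Op 1 fold_up: fold axis h@4; visible region now rows[0,4) x cols[0,8) = 4x8
Op 2 fold_down: fold axis h@2; visible region now rows[2,4) x cols[0,8) = 2x8
Op 3 fold_left: fold axis v@4; visible region now rows[2,4) x cols[0,4) = 2x4
Op 4 fold_right: fold axis v@2; visible region now rows[2,4) x cols[2,4) = 2x2
Op 5 cut(0, 0): punch at orig (2,2); cuts so far [(2, 2)]; region rows[2,4) x cols[2,4) = 2x2
Op 6 cut(1, 0): punch at orig (3,2); cuts so far [(2, 2), (3, 2)]; region rows[2,4) x cols[2,4) = 2x2
Unfold 1 (reflect across v@2): 4 holes -> [(2, 1), (2, 2), (3, 1), (3, 2)]
Unfold 2 (reflect across v@4): 8 holes -> [(2, 1), (2, 2), (2, 5), (2, 6), (3, 1), (3, 2), (3, 5), (3, 6)]
Unfold 3 (reflect across h@2): 16 holes -> [(0, 1), (0, 2), (0, 5), (0, 6), (1, 1), (1, 2), (1, 5), (1, 6), (2, 1), (2, 2), (2, 5), (2, 6), (3, 1), (3, 2), (3, 5), (3, 6)]
Unfold 4 (reflect across h@4): 32 holes -> [(0, 1), (0, 2), (0, 5), (0, 6), (1, 1), (1, 2), (1, 5), (1, 6), (2, 1), (2, 2), (2, 5), (2, 6), (3, 1), (3, 2), (3, 5), (3, 6), (4, 1), (4, 2), (4, 5), (4, 6), (5, 1), (5, 2), (5, 5), (5, 6), (6, 1), (6, 2), (6, 5), (6, 6), (7, 1), (7, 2), (7, 5), (7, 6)]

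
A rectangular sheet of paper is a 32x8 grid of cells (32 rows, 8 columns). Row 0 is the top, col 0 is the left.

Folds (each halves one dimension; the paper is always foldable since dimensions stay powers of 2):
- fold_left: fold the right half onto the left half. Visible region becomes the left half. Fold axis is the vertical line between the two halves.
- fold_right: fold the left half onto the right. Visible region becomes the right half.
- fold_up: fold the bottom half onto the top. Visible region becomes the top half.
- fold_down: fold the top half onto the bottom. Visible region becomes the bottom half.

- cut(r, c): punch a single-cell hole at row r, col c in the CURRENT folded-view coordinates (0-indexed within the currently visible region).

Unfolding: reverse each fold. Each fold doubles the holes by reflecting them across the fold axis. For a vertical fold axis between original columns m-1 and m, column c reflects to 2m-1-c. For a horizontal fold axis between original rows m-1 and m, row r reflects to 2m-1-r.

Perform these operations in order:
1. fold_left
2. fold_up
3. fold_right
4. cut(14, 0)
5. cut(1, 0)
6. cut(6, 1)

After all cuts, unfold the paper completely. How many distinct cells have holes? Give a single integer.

Op 1 fold_left: fold axis v@4; visible region now rows[0,32) x cols[0,4) = 32x4
Op 2 fold_up: fold axis h@16; visible region now rows[0,16) x cols[0,4) = 16x4
Op 3 fold_right: fold axis v@2; visible region now rows[0,16) x cols[2,4) = 16x2
Op 4 cut(14, 0): punch at orig (14,2); cuts so far [(14, 2)]; region rows[0,16) x cols[2,4) = 16x2
Op 5 cut(1, 0): punch at orig (1,2); cuts so far [(1, 2), (14, 2)]; region rows[0,16) x cols[2,4) = 16x2
Op 6 cut(6, 1): punch at orig (6,3); cuts so far [(1, 2), (6, 3), (14, 2)]; region rows[0,16) x cols[2,4) = 16x2
Unfold 1 (reflect across v@2): 6 holes -> [(1, 1), (1, 2), (6, 0), (6, 3), (14, 1), (14, 2)]
Unfold 2 (reflect across h@16): 12 holes -> [(1, 1), (1, 2), (6, 0), (6, 3), (14, 1), (14, 2), (17, 1), (17, 2), (25, 0), (25, 3), (30, 1), (30, 2)]
Unfold 3 (reflect across v@4): 24 holes -> [(1, 1), (1, 2), (1, 5), (1, 6), (6, 0), (6, 3), (6, 4), (6, 7), (14, 1), (14, 2), (14, 5), (14, 6), (17, 1), (17, 2), (17, 5), (17, 6), (25, 0), (25, 3), (25, 4), (25, 7), (30, 1), (30, 2), (30, 5), (30, 6)]

Answer: 24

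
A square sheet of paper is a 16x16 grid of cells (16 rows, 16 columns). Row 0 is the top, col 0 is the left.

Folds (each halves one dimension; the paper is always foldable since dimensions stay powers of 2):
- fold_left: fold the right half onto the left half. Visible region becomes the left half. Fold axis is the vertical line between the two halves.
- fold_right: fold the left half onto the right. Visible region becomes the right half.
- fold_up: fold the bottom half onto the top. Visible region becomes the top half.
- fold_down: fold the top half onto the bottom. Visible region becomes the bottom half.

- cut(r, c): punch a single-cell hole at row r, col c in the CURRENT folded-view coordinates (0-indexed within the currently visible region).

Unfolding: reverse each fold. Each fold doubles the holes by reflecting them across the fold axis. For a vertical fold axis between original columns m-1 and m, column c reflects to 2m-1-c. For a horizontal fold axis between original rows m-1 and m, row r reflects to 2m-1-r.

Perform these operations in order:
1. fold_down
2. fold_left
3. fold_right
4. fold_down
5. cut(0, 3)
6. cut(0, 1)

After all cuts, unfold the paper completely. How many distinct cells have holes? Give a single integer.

Op 1 fold_down: fold axis h@8; visible region now rows[8,16) x cols[0,16) = 8x16
Op 2 fold_left: fold axis v@8; visible region now rows[8,16) x cols[0,8) = 8x8
Op 3 fold_right: fold axis v@4; visible region now rows[8,16) x cols[4,8) = 8x4
Op 4 fold_down: fold axis h@12; visible region now rows[12,16) x cols[4,8) = 4x4
Op 5 cut(0, 3): punch at orig (12,7); cuts so far [(12, 7)]; region rows[12,16) x cols[4,8) = 4x4
Op 6 cut(0, 1): punch at orig (12,5); cuts so far [(12, 5), (12, 7)]; region rows[12,16) x cols[4,8) = 4x4
Unfold 1 (reflect across h@12): 4 holes -> [(11, 5), (11, 7), (12, 5), (12, 7)]
Unfold 2 (reflect across v@4): 8 holes -> [(11, 0), (11, 2), (11, 5), (11, 7), (12, 0), (12, 2), (12, 5), (12, 7)]
Unfold 3 (reflect across v@8): 16 holes -> [(11, 0), (11, 2), (11, 5), (11, 7), (11, 8), (11, 10), (11, 13), (11, 15), (12, 0), (12, 2), (12, 5), (12, 7), (12, 8), (12, 10), (12, 13), (12, 15)]
Unfold 4 (reflect across h@8): 32 holes -> [(3, 0), (3, 2), (3, 5), (3, 7), (3, 8), (3, 10), (3, 13), (3, 15), (4, 0), (4, 2), (4, 5), (4, 7), (4, 8), (4, 10), (4, 13), (4, 15), (11, 0), (11, 2), (11, 5), (11, 7), (11, 8), (11, 10), (11, 13), (11, 15), (12, 0), (12, 2), (12, 5), (12, 7), (12, 8), (12, 10), (12, 13), (12, 15)]

Answer: 32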